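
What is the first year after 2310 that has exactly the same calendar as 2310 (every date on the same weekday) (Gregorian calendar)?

Two years share a calendar iff Jan 1 falls on the same weekday and both are leap or both are common. 2310: Jan 1 is Saturday, common year.
2311: Jan 1 Sunday, common
2312: Jan 1 Monday, leap
2313: Jan 1 Wednesday, common
2314: Jan 1 Thursday, common
2315: Jan 1 Friday, common
2316: Jan 1 Saturday, leap
2317: Jan 1 Monday, common
2318: Jan 1 Tuesday, common
2319: Jan 1 Wednesday, common
2320: Jan 1 Thursday, leap
2321: Jan 1 Saturday, common
2321 matches on both conditions.

2321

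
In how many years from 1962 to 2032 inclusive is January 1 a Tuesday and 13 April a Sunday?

2

Check each year's weekday for January 1 and 13 April:
  1962: Mon/Fri  1963: Tue/Sat  1964: Wed/Mon  1965: Fri/Tue  1966: Sat/Wed  1967: Sun/Thu  1968: Mon/Sat  1969: Wed/Sun  1970: Thu/Mon  1971: Fri/Tue  1972: Sat/Thu  1973: Mon/Fri  1974: Tue/Sat  1975: Wed/Sun  …(43 more)…  2019: Tue/Sat  2020: Wed/Mon  2021: Fri/Tue  2022: Sat/Wed  2023: Sun/Thu  2024: Mon/Sat  2025: Wed/Sun  2026: Thu/Mon  2027: Fri/Tue  2028: Sat/Thu  2029: Mon/Fri  2030: Tue/Sat  2031: Wed/Sun  2032: Thu/Tue
Both conditions hold in: 1980, 2008 — 2.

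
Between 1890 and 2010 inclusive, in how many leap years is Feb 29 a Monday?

5

Leap years in 1890–2010: 29 of them.
Feb 29 weekday advances by 5 (mod 7) from one leap year to the next four years later (or differs when a century non-leap intervenes).
Leap-day weekdays: 1892:Mon✓ 1896:Sat 1904:Mon✓ 1908:Sat 1912:Thu 1916:Tue 1920:Sun 1924:Fri 1928:Wed 1932:Mon✓ 1936:Sat 1940:Thu 1944:Tue …(3 more)… 1960:Mon✓ 1964:Sat 1968:Thu 1972:Tue 1976:Sun 1980:Fri 1984:Wed 1988:Mon✓ 1992:Sat 1996:Thu 2000:Tue 2004:Sun 2008:Fri
Monday: 1892, 1904, 1932, 1960, 1988 → 5.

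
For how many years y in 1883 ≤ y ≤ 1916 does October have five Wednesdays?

14

October has 31 days; it has five Wednesdays when Wednesday falls among the first (month-length − 28) days — i.e. when October 1 is one of Wednesday/Tuesday/Monday.
October 1 by year: 1883:Mon✓ 1884:Wed✓ 1885:Thu 1886:Fri 1887:Sat 1888:Mon✓ 1889:Tue✓ 1890:Wed✓ 1891:Thu 1892:Sat 1893:Sun 1894:Mon✓ 1895:Tue✓ 1896:Thu 1897:Fri …(4 more)… 1902:Wed✓ 1903:Thu 1904:Sat 1905:Sun 1906:Mon✓ 1907:Tue✓ 1908:Thu 1909:Fri 1910:Sat 1911:Sun 1912:Tue✓ 1913:Wed✓ 1914:Thu 1915:Fri 1916:Sun
Years with five Wednesdays: 1883, 1884, 1888, 1889, 1890, 1894, 1895, 1900, 1901, 1902, 1906, 1907, 1912, 1913 → 14.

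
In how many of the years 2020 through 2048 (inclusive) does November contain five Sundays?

November has 30 days; it has five Sundays when Sunday falls among the first (month-length − 28) days — i.e. when November 1 is one of Sunday/Saturday.
November 1 by year: 2020:Sun✓ 2021:Mon 2022:Tue 2023:Wed 2024:Fri 2025:Sat✓ 2026:Sun✓ 2027:Mon 2028:Wed 2029:Thu 2030:Fri 2031:Sat✓ 2032:Mon 2033:Tue 2034:Wed 2035:Thu 2036:Sat✓ 2037:Sun✓ 2038:Mon 2039:Tue 2040:Thu 2041:Fri 2042:Sat✓ 2043:Sun✓ 2044:Tue 2045:Wed 2046:Thu 2047:Fri 2048:Sun✓
Years with five Sundays: 2020, 2025, 2026, 2031, 2036, 2037, 2042, 2043, 2048 → 9.

9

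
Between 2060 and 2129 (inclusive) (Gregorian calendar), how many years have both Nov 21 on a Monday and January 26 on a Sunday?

0

Check each year's weekday for Nov 21 and January 26:
  2060: Sun/Mon  2061: Mon/Wed  2062: Tue/Thu  2063: Wed/Fri  2064: Fri/Sat  2065: Sat/Mon  2066: Sun/Tue  2067: Mon/Wed  2068: Wed/Thu  2069: Thu/Sat  2070: Fri/Sun  2071: Sat/Mon  2072: Mon/Tue  2073: Tue/Thu  …(42 more)…  2116: Sat/Sun  2117: Sun/Tue  2118: Mon/Wed  2119: Tue/Thu  2120: Thu/Fri  2121: Fri/Sun  2122: Sat/Mon  2123: Sun/Tue  2124: Tue/Wed  2125: Wed/Fri  2126: Thu/Sat  2127: Fri/Sun  2128: Sun/Mon  2129: Mon/Wed
Both conditions hold in: no year — 0.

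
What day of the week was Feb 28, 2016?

Sunday

January 1, 2016 is a Friday.
February 28 is day 59 of the year, i.e. 58 days after Jan 1.
58 mod 7 = 2, so advance 2 weekdays from Friday: Sunday.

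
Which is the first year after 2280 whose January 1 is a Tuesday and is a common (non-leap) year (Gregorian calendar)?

2289

Jan 1 advances by 2 weekdays after a leap year and by 1 after a common year.
2280: Jan 1 is Thursday (leap).
2281: Saturday
2282: Sunday
2283: Monday
2284: Tuesday (leap)
2285: Thursday
2286: Friday
2287: Saturday
2288: Sunday (leap)
2289: Tuesday
2289 begins on a Tuesday and is a common year.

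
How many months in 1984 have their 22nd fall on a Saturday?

2

Check the 22nd of each month of 1984: Jan 22: Sun, Feb 22: Wed, Mar 22: Thu, Apr 22: Sun, May 22: Tue, Jun 22: Fri, Jul 22: Sun, Aug 22: Wed, Sep 22: Sat, Oct 22: Mon, Nov 22: Thu, Dec 22: Sat.
Saturday occurs in September, December — 2 months.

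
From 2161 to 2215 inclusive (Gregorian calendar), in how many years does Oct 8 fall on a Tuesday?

8

Track Oct 8's weekday year by year (advancing +1, or +2 across a Feb 29):
  2161: Thu  2162: Fri (+1)  2163: Sat (+1)  2164: Mon (+2)  2165: Tue (+1) ✓
  2166: Wed (+1)  2167: Thu (+1)  2168: Sat (+2)  2169: Sun (+1)  2170: Mon (+1)
  2171: Tue (+1) ✓  2172: Thu (+2)  2173: Fri (+1)  2174: Sat (+1)  … (27 more years) …
  2202: Fri (+1)  2203: Sat (+1)  2204: Mon (+2)  2205: Tue (+1) ✓  2206: Wed (+1)
  2207: Thu (+1)  2208: Sat (+2)  2209: Sun (+1)  2210: Mon (+1)  2211: Tue (+1) ✓
  2212: Thu (+2)  2213: Fri (+1)  2214: Sat (+1)  2215: Sun (+1)
Tuesday years: 2165, 2171, 2176, 2182, 2193, 2199, 2205, 2211 — 8 in total.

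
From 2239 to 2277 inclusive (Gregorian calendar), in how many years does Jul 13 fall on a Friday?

5

Track Jul 13's weekday year by year (advancing +1, or +2 across a Feb 29):
  2239: Sat  2240: Mon (+2)  2241: Tue (+1)  2242: Wed (+1)  2243: Thu (+1)
  2244: Sat (+2)  2245: Sun (+1)  2246: Mon (+1)  2247: Tue (+1)  2248: Thu (+2)
  2249: Fri (+1) ✓  2250: Sat (+1)  2251: Sun (+1)  2252: Tue (+2)  … (11 more years) …
  2264: Wed (+2)  2265: Thu (+1)  2266: Fri (+1) ✓  2267: Sat (+1)  2268: Mon (+2)
  2269: Tue (+1)  2270: Wed (+1)  2271: Thu (+1)  2272: Sat (+2)  2273: Sun (+1)
  2274: Mon (+1)  2275: Tue (+1)  2276: Thu (+2)  2277: Fri (+1) ✓
Friday years: 2249, 2255, 2260, 2266, 2277 — 5 in total.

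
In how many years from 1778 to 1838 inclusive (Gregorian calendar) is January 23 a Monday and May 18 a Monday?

0

Check each year's weekday for January 23 and May 18:
  1778: Fri/Mon  1779: Sat/Tue  1780: Sun/Thu  1781: Tue/Fri  1782: Wed/Sat  1783: Thu/Sun  1784: Fri/Tue  1785: Sun/Wed  1786: Mon/Thu  1787: Tue/Fri  1788: Wed/Sun  1789: Fri/Mon  1790: Sat/Tue  1791: Sun/Wed  …(33 more)…  1825: Sun/Wed  1826: Mon/Thu  1827: Tue/Fri  1828: Wed/Sun  1829: Fri/Mon  1830: Sat/Tue  1831: Sun/Wed  1832: Mon/Fri  1833: Wed/Sat  1834: Thu/Sun  1835: Fri/Mon  1836: Sat/Wed  1837: Mon/Thu  1838: Tue/Fri
Both conditions hold in: no year — 0.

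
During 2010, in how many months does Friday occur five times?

5

A month of length L has five Fridays iff its first Friday is on day ≤ L−28 (so day 1–3 in a 31-day month, 1–2 in a 30-day month, day 1 in a leap February).
Checking each month of 2010: Jan starts Fri (31d) ✓; Feb starts Mon (28d); Mar starts Mon (31d); Apr starts Thu (30d) ✓; May starts Sat (31d); Jun starts Tue (30d); Jul starts Thu (31d) ✓; Aug starts Sun (31d); Sep starts Wed (30d); Oct starts Fri (31d) ✓; Nov starts Mon (30d); Dec starts Wed (31d) ✓.
Five-Friday months: January, April, July, October, December → 5.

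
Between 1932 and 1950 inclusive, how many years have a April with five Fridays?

6

April has 30 days; it has five Fridays when Friday falls among the first (month-length − 28) days — i.e. when April 1 is one of Friday/Thursday.
April 1 by year: 1932:Fri✓ 1933:Sat 1934:Sun 1935:Mon 1936:Wed 1937:Thu✓ 1938:Fri✓ 1939:Sat 1940:Mon 1941:Tue 1942:Wed 1943:Thu✓ 1944:Sat 1945:Sun 1946:Mon 1947:Tue 1948:Thu✓ 1949:Fri✓ 1950:Sat
Years with five Fridays: 1932, 1937, 1938, 1943, 1948, 1949 → 6.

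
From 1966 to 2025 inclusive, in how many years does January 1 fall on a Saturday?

9

Track January 1's weekday year by year (advancing +1, or +2 across a Feb 29):
  1966: Sat ✓  1967: Sun (+1)  1968: Mon (+1)  1969: Wed (+2)  1970: Thu (+1)
  1971: Fri (+1)  1972: Sat (+1) ✓  1973: Mon (+2)  1974: Tue (+1)  1975: Wed (+1)
  1976: Thu (+1)  1977: Sat (+2) ✓  1978: Sun (+1)  1979: Mon (+1)  … (32 more years) …
  2012: Sun (+1)  2013: Tue (+2)  2014: Wed (+1)  2015: Thu (+1)  2016: Fri (+1)
  2017: Sun (+2)  2018: Mon (+1)  2019: Tue (+1)  2020: Wed (+1)  2021: Fri (+2)
  2022: Sat (+1) ✓  2023: Sun (+1)  2024: Mon (+1)  2025: Wed (+2)
Saturday years: 1966, 1972, 1977, 1983, 1994, 2000, 2005, 2011, 2022 — 9 in total.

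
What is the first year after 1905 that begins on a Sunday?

1911

Jan 1 advances by 2 weekdays after a leap year and by 1 after a common year.
1905: Jan 1 is Sunday.
1906: Monday
1907: Tuesday
1908: Wednesday (leap)
1909: Friday
1910: Saturday
1911: Sunday
1911 begins on a Sunday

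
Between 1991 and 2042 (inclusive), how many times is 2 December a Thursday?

Track 2 December's weekday year by year (advancing +1, or +2 across a Feb 29):
  1991: Mon  1992: Wed (+2)  1993: Thu (+1) ✓  1994: Fri (+1)  1995: Sat (+1)
  1996: Mon (+2)  1997: Tue (+1)  1998: Wed (+1)  1999: Thu (+1) ✓  2000: Sat (+2)
  2001: Sun (+1)  2002: Mon (+1)  2003: Tue (+1)  2004: Thu (+2) ✓  … (24 more years) …
  2029: Sun (+1)  2030: Mon (+1)  2031: Tue (+1)  2032: Thu (+2) ✓  2033: Fri (+1)
  2034: Sat (+1)  2035: Sun (+1)  2036: Tue (+2)  2037: Wed (+1)  2038: Thu (+1) ✓
  2039: Fri (+1)  2040: Sun (+2)  2041: Mon (+1)  2042: Tue (+1)
Thursday years: 1993, 1999, 2004, 2010, 2021, 2027, 2032, 2038 — 8 in total.

8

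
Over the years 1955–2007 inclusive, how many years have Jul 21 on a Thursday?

8

Track Jul 21's weekday year by year (advancing +1, or +2 across a Feb 29):
  1955: Thu ✓  1956: Sat (+2)  1957: Sun (+1)  1958: Mon (+1)  1959: Tue (+1)
  1960: Thu (+2) ✓  1961: Fri (+1)  1962: Sat (+1)  1963: Sun (+1)  1964: Tue (+2)
  1965: Wed (+1)  1966: Thu (+1) ✓  1967: Fri (+1)  1968: Sun (+2)  … (25 more years) …
  1994: Thu (+1) ✓  1995: Fri (+1)  1996: Sun (+2)  1997: Mon (+1)  1998: Tue (+1)
  1999: Wed (+1)  2000: Fri (+2)  2001: Sat (+1)  2002: Sun (+1)  2003: Mon (+1)
  2004: Wed (+2)  2005: Thu (+1) ✓  2006: Fri (+1)  2007: Sat (+1)
Thursday years: 1955, 1960, 1966, 1977, 1983, 1988, 1994, 2005 — 8 in total.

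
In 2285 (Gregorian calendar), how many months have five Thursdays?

A month of length L has five Thursdays iff its first Thursday is on day ≤ L−28 (so day 1–3 in a 31-day month, 1–2 in a 30-day month, day 1 in a leap February).
Checking each month of 2285: Jan starts Thu (31d) ✓; Feb starts Sun (28d); Mar starts Sun (31d); Apr starts Wed (30d) ✓; May starts Fri (31d); Jun starts Mon (30d); Jul starts Wed (31d) ✓; Aug starts Sat (31d); Sep starts Tue (30d); Oct starts Thu (31d) ✓; Nov starts Sun (30d); Dec starts Tue (31d) ✓.
Five-Thursday months: January, April, July, October, December → 5.

5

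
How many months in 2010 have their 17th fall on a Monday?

1

Check the 17th of each month of 2010: Jan 17: Sun, Feb 17: Wed, Mar 17: Wed, Apr 17: Sat, May 17: Mon, Jun 17: Thu, Jul 17: Sat, Aug 17: Tue, Sep 17: Fri, Oct 17: Sun, Nov 17: Wed, Dec 17: Fri.
Monday occurs in May — 1 month.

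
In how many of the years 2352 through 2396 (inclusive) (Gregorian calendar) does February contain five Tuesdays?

1

February has 28 days (29 in leap years); it has five Tuesdays when Tuesday falls among the first (month-length − 28) days — i.e. when February 1 is Tuesday in a leap year (never in a common year).
February 1 by year: 2352:Fri 2353:Sun 2354:Mon 2355:Tue 2356:Wed 2357:Fri 2358:Sat 2359:Sun 2360:Mon 2361:Wed 2362:Thu 2363:Fri 2364:Sat 2365:Mon 2366:Tue …(15 more)… 2382:Mon 2383:Tue 2384:Wed 2385:Fri 2386:Sat 2387:Sun 2388:Mon 2389:Wed 2390:Thu 2391:Fri 2392:Sat 2393:Mon 2394:Tue 2395:Wed 2396:Thu
Years with five Tuesdays: 2372 → 1.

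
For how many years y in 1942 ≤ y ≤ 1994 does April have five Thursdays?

April has 30 days; it has five Thursdays when Thursday falls among the first (month-length − 28) days — i.e. when April 1 is one of Thursday/Wednesday.
April 1 by year: 1942:Wed✓ 1943:Thu✓ 1944:Sat 1945:Sun 1946:Mon 1947:Tue 1948:Thu✓ 1949:Fri 1950:Sat 1951:Sun 1952:Tue 1953:Wed✓ 1954:Thu✓ 1955:Fri 1956:Sun …(23 more)… 1980:Tue 1981:Wed✓ 1982:Thu✓ 1983:Fri 1984:Sun 1985:Mon 1986:Tue 1987:Wed✓ 1988:Fri 1989:Sat 1990:Sun 1991:Mon 1992:Wed✓ 1993:Thu✓ 1994:Fri
Years with five Thursdays: 1942, 1943, 1948, 1953, 1954, 1959, 1964, 1965, 1970, 1971, 1976, 1981, 1982, 1987, 1992, 1993 → 16.

16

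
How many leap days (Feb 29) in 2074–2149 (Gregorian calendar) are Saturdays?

Leap years in 2074–2149: 18 of them.
Feb 29 weekday advances by 5 (mod 7) from one leap year to the next four years later (or differs when a century non-leap intervenes).
Leap-day weekdays: 2076:Sat✓ 2080:Thu 2084:Tue 2088:Sun 2092:Fri 2096:Wed 2104:Fri 2108:Wed 2112:Mon 2116:Sat✓ 2120:Thu 2124:Tue 2128:Sun 2132:Fri 2136:Wed 2140:Mon 2144:Sat✓ 2148:Thu
Saturday: 2076, 2116, 2144 → 3.

3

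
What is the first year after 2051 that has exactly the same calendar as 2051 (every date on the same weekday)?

Two years share a calendar iff Jan 1 falls on the same weekday and both are leap or both are common. 2051: Jan 1 is Sunday, common year.
2052: Jan 1 Monday, leap
2053: Jan 1 Wednesday, common
2054: Jan 1 Thursday, common
2055: Jan 1 Friday, common
2056: Jan 1 Saturday, leap
2057: Jan 1 Monday, common
2058: Jan 1 Tuesday, common
2059: Jan 1 Wednesday, common
2060: Jan 1 Thursday, leap
2061: Jan 1 Saturday, common
2062: Jan 1 Sunday, common
2062 matches on both conditions.

2062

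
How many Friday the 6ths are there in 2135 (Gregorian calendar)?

1

Check the 6th of each month of 2135: Jan 6: Thu, Feb 6: Sun, Mar 6: Sun, Apr 6: Wed, May 6: Fri, Jun 6: Mon, Jul 6: Wed, Aug 6: Sat, Sep 6: Tue, Oct 6: Thu, Nov 6: Sun, Dec 6: Tue.
Friday occurs in May — 1 month.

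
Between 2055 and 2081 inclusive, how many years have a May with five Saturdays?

11

May has 31 days; it has five Saturdays when Saturday falls among the first (month-length − 28) days — i.e. when May 1 is one of Saturday/Friday/Thursday.
May 1 by year: 2055:Sat✓ 2056:Mon 2057:Tue 2058:Wed 2059:Thu✓ 2060:Sat✓ 2061:Sun 2062:Mon 2063:Tue 2064:Thu✓ 2065:Fri✓ 2066:Sat✓ 2067:Sun 2068:Tue 2069:Wed 2070:Thu✓ 2071:Fri✓ 2072:Sun 2073:Mon 2074:Tue 2075:Wed 2076:Fri✓ 2077:Sat✓ 2078:Sun 2079:Mon 2080:Wed 2081:Thu✓
Years with five Saturdays: 2055, 2059, 2060, 2064, 2065, 2066, 2070, 2071, 2076, 2077, 2081 → 11.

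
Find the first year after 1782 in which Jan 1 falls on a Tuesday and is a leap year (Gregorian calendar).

1788

Jan 1 advances by 2 weekdays after a leap year and by 1 after a common year.
1782: Jan 1 is Tuesday.
1783: Wednesday
1784: Thursday (leap)
1785: Saturday
1786: Sunday
1787: Monday
1788: Tuesday (leap)
1788 begins on a Tuesday and is a leap year.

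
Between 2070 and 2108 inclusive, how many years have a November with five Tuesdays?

12

November has 30 days; it has five Tuesdays when Tuesday falls among the first (month-length − 28) days — i.e. when November 1 is one of Tuesday/Monday.
November 1 by year: 2070:Sat 2071:Sun 2072:Tue✓ 2073:Wed 2074:Thu 2075:Fri 2076:Sun 2077:Mon✓ 2078:Tue✓ 2079:Wed 2080:Fri 2081:Sat 2082:Sun 2083:Mon✓ 2084:Wed …(9 more)… 2094:Mon✓ 2095:Tue✓ 2096:Thu 2097:Fri 2098:Sat 2099:Sun 2100:Mon✓ 2101:Tue✓ 2102:Wed 2103:Thu 2104:Sat 2105:Sun 2106:Mon✓ 2107:Tue✓ 2108:Thu
Years with five Tuesdays: 2072, 2077, 2078, 2083, 2088, 2089, 2094, 2095, 2100, 2101, 2106, 2107 → 12.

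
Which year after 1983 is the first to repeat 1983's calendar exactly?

Two years share a calendar iff Jan 1 falls on the same weekday and both are leap or both are common. 1983: Jan 1 is Saturday, common year.
1984: Jan 1 Sunday, leap
1985: Jan 1 Tuesday, common
1986: Jan 1 Wednesday, common
1987: Jan 1 Thursday, common
1988: Jan 1 Friday, leap
1989: Jan 1 Sunday, common
1990: Jan 1 Monday, common
1991: Jan 1 Tuesday, common
1992: Jan 1 Wednesday, leap
1993: Jan 1 Friday, common
1994: Jan 1 Saturday, common
1994 matches on both conditions.

1994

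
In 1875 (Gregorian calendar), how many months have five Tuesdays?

A month of length L has five Tuesdays iff its first Tuesday is on day ≤ L−28 (so day 1–3 in a 31-day month, 1–2 in a 30-day month, day 1 in a leap February).
Checking each month of 1875: Jan starts Fri (31d); Feb starts Mon (28d); Mar starts Mon (31d) ✓; Apr starts Thu (30d); May starts Sat (31d); Jun starts Tue (30d) ✓; Jul starts Thu (31d); Aug starts Sun (31d) ✓; Sep starts Wed (30d); Oct starts Fri (31d); Nov starts Mon (30d) ✓; Dec starts Wed (31d).
Five-Tuesday months: March, June, August, November → 4.

4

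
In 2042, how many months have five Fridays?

4

A month of length L has five Fridays iff its first Friday is on day ≤ L−28 (so day 1–3 in a 31-day month, 1–2 in a 30-day month, day 1 in a leap February).
Checking each month of 2042: Jan starts Wed (31d) ✓; Feb starts Sat (28d); Mar starts Sat (31d); Apr starts Tue (30d); May starts Thu (31d) ✓; Jun starts Sun (30d); Jul starts Tue (31d); Aug starts Fri (31d) ✓; Sep starts Mon (30d); Oct starts Wed (31d) ✓; Nov starts Sat (30d); Dec starts Mon (31d).
Five-Friday months: January, May, August, October → 4.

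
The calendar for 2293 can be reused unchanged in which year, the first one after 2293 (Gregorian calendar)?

Two years share a calendar iff Jan 1 falls on the same weekday and both are leap or both are common. 2293: Jan 1 is Sunday, common year.
2294: Jan 1 Monday, common
2295: Jan 1 Tuesday, common
2296: Jan 1 Wednesday, leap
2297: Jan 1 Friday, common
2298: Jan 1 Saturday, common
2299: Jan 1 Sunday, common
2299 matches on both conditions.

2299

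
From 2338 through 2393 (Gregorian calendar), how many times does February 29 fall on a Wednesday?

Leap years in 2338–2393: 14 of them.
Feb 29 weekday advances by 5 (mod 7) from one leap year to the next four years later (or differs when a century non-leap intervenes).
Leap-day weekdays: 2340:Thu 2344:Tue 2348:Sun 2352:Fri 2356:Wed✓ 2360:Mon 2364:Sat 2368:Thu 2372:Tue 2376:Sun 2380:Fri 2384:Wed✓ 2388:Mon 2392:Sat
Wednesday: 2356, 2384 → 2.

2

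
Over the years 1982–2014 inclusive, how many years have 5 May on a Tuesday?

4

Track 5 May's weekday year by year (advancing +1, or +2 across a Feb 29):
  1982: Wed  1983: Thu (+1)  1984: Sat (+2)  1985: Sun (+1)  1986: Mon (+1)
  1987: Tue (+1) ✓  1988: Thu (+2)  1989: Fri (+1)  1990: Sat (+1)  1991: Sun (+1)
  1992: Tue (+2) ✓  1993: Wed (+1)  1994: Thu (+1)  1995: Fri (+1)  … (5 more years) …
  2001: Sat (+1)  2002: Sun (+1)  2003: Mon (+1)  2004: Wed (+2)  2005: Thu (+1)
  2006: Fri (+1)  2007: Sat (+1)  2008: Mon (+2)  2009: Tue (+1) ✓  2010: Wed (+1)
  2011: Thu (+1)  2012: Sat (+2)  2013: Sun (+1)  2014: Mon (+1)
Tuesday years: 1987, 1992, 1998, 2009 — 4 in total.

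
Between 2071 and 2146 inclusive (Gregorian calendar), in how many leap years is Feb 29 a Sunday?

2

Leap years in 2071–2146: 18 of them.
Feb 29 weekday advances by 5 (mod 7) from one leap year to the next four years later (or differs when a century non-leap intervenes).
Leap-day weekdays: 2072:Mon 2076:Sat 2080:Thu 2084:Tue 2088:Sun✓ 2092:Fri 2096:Wed 2104:Fri 2108:Wed 2112:Mon 2116:Sat 2120:Thu 2124:Tue 2128:Sun✓ 2132:Fri 2136:Wed 2140:Mon 2144:Sat
Sunday: 2088, 2128 → 2.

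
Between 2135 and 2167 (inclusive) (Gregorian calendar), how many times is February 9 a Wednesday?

Track February 9's weekday year by year (advancing +1, or +2 across a Feb 29):
  2135: Wed ✓  2136: Thu (+1)  2137: Sat (+2)  2138: Sun (+1)  2139: Mon (+1)
  2140: Tue (+1)  2141: Thu (+2)  2142: Fri (+1)  2143: Sat (+1)  2144: Sun (+1)
  2145: Tue (+2)  2146: Wed (+1) ✓  2147: Thu (+1)  2148: Fri (+1)  … (5 more years) …
  2154: Sat (+1)  2155: Sun (+1)  2156: Mon (+1)  2157: Wed (+2) ✓  2158: Thu (+1)
  2159: Fri (+1)  2160: Sat (+1)  2161: Mon (+2)  2162: Tue (+1)  2163: Wed (+1) ✓
  2164: Thu (+1)  2165: Sat (+2)  2166: Sun (+1)  2167: Mon (+1)
Wednesday years: 2135, 2146, 2152, 2157, 2163 — 5 in total.

5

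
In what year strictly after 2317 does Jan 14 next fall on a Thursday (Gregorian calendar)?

2326

From one year to the next, a fixed date's weekday advances by 1, or by 2 when a Feb 29 lies between the two dates.
2317: January 14 is Sunday.
2318: Monday (+1)
2319: Tuesday (+1)
2320: Wednesday (+1)
2321: Friday (+2)
2322: Saturday (+1)
2323: Sunday (+1)
2324: Monday (+1)
2325: Wednesday (+2)
2326: Thursday (+1)
Jan 14 falls on a Thursday in 2326.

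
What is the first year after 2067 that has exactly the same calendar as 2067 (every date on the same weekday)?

2078

Two years share a calendar iff Jan 1 falls on the same weekday and both are leap or both are common. 2067: Jan 1 is Saturday, common year.
2068: Jan 1 Sunday, leap
2069: Jan 1 Tuesday, common
2070: Jan 1 Wednesday, common
2071: Jan 1 Thursday, common
2072: Jan 1 Friday, leap
2073: Jan 1 Sunday, common
2074: Jan 1 Monday, common
2075: Jan 1 Tuesday, common
2076: Jan 1 Wednesday, leap
2077: Jan 1 Friday, common
2078: Jan 1 Saturday, common
2078 matches on both conditions.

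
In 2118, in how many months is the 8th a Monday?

1

Check the 8th of each month of 2118: Jan 8: Sat, Feb 8: Tue, Mar 8: Tue, Apr 8: Fri, May 8: Sun, Jun 8: Wed, Jul 8: Fri, Aug 8: Mon, Sep 8: Thu, Oct 8: Sat, Nov 8: Tue, Dec 8: Thu.
Monday occurs in August — 1 month.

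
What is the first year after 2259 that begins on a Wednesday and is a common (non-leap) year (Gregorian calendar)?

Jan 1 advances by 2 weekdays after a leap year and by 1 after a common year.
2259: Jan 1 is Saturday.
2260: Sunday (leap)
2261: Tuesday
2262: Wednesday
2262 begins on a Wednesday and is a common year.

2262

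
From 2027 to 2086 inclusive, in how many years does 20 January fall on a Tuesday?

8

Track 20 January's weekday year by year (advancing +1, or +2 across a Feb 29):
  2027: Wed  2028: Thu (+1)  2029: Sat (+2)  2030: Sun (+1)  2031: Mon (+1)
  2032: Tue (+1) ✓  2033: Thu (+2)  2034: Fri (+1)  2035: Sat (+1)  2036: Sun (+1)
  2037: Tue (+2) ✓  2038: Wed (+1)  2039: Thu (+1)  2040: Fri (+1)  … (32 more years) …
  2073: Fri (+2)  2074: Sat (+1)  2075: Sun (+1)  2076: Mon (+1)  2077: Wed (+2)
  2078: Thu (+1)  2079: Fri (+1)  2080: Sat (+1)  2081: Mon (+2)  2082: Tue (+1) ✓
  2083: Wed (+1)  2084: Thu (+1)  2085: Sat (+2)  2086: Sun (+1)
Tuesday years: 2032, 2037, 2043, 2054, 2060, 2065, 2071, 2082 — 8 in total.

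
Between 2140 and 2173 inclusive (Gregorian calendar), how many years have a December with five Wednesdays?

14

December has 31 days; it has five Wednesdays when Wednesday falls among the first (month-length − 28) days — i.e. when December 1 is one of Wednesday/Tuesday/Monday.
December 1 by year: 2140:Thu 2141:Fri 2142:Sat 2143:Sun 2144:Tue✓ 2145:Wed✓ 2146:Thu 2147:Fri 2148:Sun 2149:Mon✓ 2150:Tue✓ 2151:Wed✓ 2152:Fri 2153:Sat 2154:Sun …(4 more)… 2159:Sat 2160:Mon✓ 2161:Tue✓ 2162:Wed✓ 2163:Thu 2164:Sat 2165:Sun 2166:Mon✓ 2167:Tue✓ 2168:Thu 2169:Fri 2170:Sat 2171:Sun 2172:Tue✓ 2173:Wed✓
Years with five Wednesdays: 2144, 2145, 2149, 2150, 2151, 2155, 2156, 2160, 2161, 2162, 2166, 2167, 2172, 2173 → 14.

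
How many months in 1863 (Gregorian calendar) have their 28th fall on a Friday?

Check the 28th of each month of 1863: Jan 28: Wed, Feb 28: Sat, Mar 28: Sat, Apr 28: Tue, May 28: Thu, Jun 28: Sun, Jul 28: Tue, Aug 28: Fri, Sep 28: Mon, Oct 28: Wed, Nov 28: Sat, Dec 28: Mon.
Friday occurs in August — 1 month.

1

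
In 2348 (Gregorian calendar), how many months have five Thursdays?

5

A month of length L has five Thursdays iff its first Thursday is on day ≤ L−28 (so day 1–3 in a 31-day month, 1–2 in a 30-day month, day 1 in a leap February).
Checking each month of 2348: Jan starts Thu (31d) ✓; Feb starts Sun (29d); Mar starts Mon (31d); Apr starts Thu (30d) ✓; May starts Sat (31d); Jun starts Tue (30d); Jul starts Thu (31d) ✓; Aug starts Sun (31d); Sep starts Wed (30d) ✓; Oct starts Fri (31d); Nov starts Mon (30d); Dec starts Wed (31d) ✓.
Five-Thursday months: January, April, July, September, December → 5.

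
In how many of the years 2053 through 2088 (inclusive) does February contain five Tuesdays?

2

February has 28 days (29 in leap years); it has five Tuesdays when Tuesday falls among the first (month-length − 28) days — i.e. when February 1 is Tuesday in a leap year (never in a common year).
February 1 by year: 2053:Sat 2054:Sun 2055:Mon 2056:Tue✓ 2057:Thu 2058:Fri 2059:Sat 2060:Sun 2061:Tue 2062:Wed 2063:Thu 2064:Fri 2065:Sun 2066:Mon 2067:Tue …(6 more)… 2074:Thu 2075:Fri 2076:Sat 2077:Mon 2078:Tue 2079:Wed 2080:Thu 2081:Sat 2082:Sun 2083:Mon 2084:Tue✓ 2085:Thu 2086:Fri 2087:Sat 2088:Sun
Years with five Tuesdays: 2056, 2084 → 2.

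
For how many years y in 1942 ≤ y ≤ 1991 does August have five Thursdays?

22

August has 31 days; it has five Thursdays when Thursday falls among the first (month-length − 28) days — i.e. when August 1 is one of Thursday/Wednesday/Tuesday.
August 1 by year: 1942:Sat 1943:Sun 1944:Tue✓ 1945:Wed✓ 1946:Thu✓ 1947:Fri 1948:Sun 1949:Mon 1950:Tue✓ 1951:Wed✓ 1952:Fri 1953:Sat 1954:Sun 1955:Mon 1956:Wed✓ …(20 more)… 1977:Mon 1978:Tue✓ 1979:Wed✓ 1980:Fri 1981:Sat 1982:Sun 1983:Mon 1984:Wed✓ 1985:Thu✓ 1986:Fri 1987:Sat 1988:Mon 1989:Tue✓ 1990:Wed✓ 1991:Thu✓
Years with five Thursdays: 1944, 1945, 1946, 1950, 1951, 1956, 1957, 1961, 1962, 1963, 1967, 1968, 1972, 1973, 1974, 1978, 1979, 1984, 1985, 1989, 1990, 1991 → 22.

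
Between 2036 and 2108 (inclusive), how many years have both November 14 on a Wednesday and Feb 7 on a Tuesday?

Check each year's weekday for November 14 and Feb 7:
  2036: Fri/Thu  2037: Sat/Sat  2038: Sun/Sun  2039: Mon/Mon  2040: Wed/Tue ✓  2041: Thu/Thu  2042: Fri/Fri  2043: Sat/Sat  2044: Mon/Sun  2045: Tue/Tue  2046: Wed/Wed  2047: Thu/Thu  2048: Sat/Fri  2049: Sun/Sun  …(45 more)…  2095: Mon/Mon  2096: Wed/Tue ✓  2097: Thu/Thu  2098: Fri/Fri  2099: Sat/Sat  2100: Sun/Sun  2101: Mon/Mon  2102: Tue/Tue  2103: Wed/Wed  2104: Fri/Thu  2105: Sat/Sat  2106: Sun/Sun  2107: Mon/Mon  2108: Wed/Tue ✓
Both conditions hold in: 2040, 2068, 2096, 2108 — 4.

4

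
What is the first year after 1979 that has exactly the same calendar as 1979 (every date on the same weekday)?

1990

Two years share a calendar iff Jan 1 falls on the same weekday and both are leap or both are common. 1979: Jan 1 is Monday, common year.
1980: Jan 1 Tuesday, leap
1981: Jan 1 Thursday, common
1982: Jan 1 Friday, common
1983: Jan 1 Saturday, common
1984: Jan 1 Sunday, leap
1985: Jan 1 Tuesday, common
1986: Jan 1 Wednesday, common
1987: Jan 1 Thursday, common
1988: Jan 1 Friday, leap
1989: Jan 1 Sunday, common
1990: Jan 1 Monday, common
1990 matches on both conditions.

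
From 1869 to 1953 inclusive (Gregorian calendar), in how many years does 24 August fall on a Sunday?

12

Track 24 August's weekday year by year (advancing +1, or +2 across a Feb 29):
  1869: Tue  1870: Wed (+1)  1871: Thu (+1)  1872: Sat (+2)  1873: Sun (+1) ✓
  1874: Mon (+1)  1875: Tue (+1)  1876: Thu (+2)  1877: Fri (+1)  1878: Sat (+1)
  1879: Sun (+1) ✓  1880: Tue (+2)  1881: Wed (+1)  1882: Thu (+1)  … (57 more years) …
  1940: Sat (+2)  1941: Sun (+1) ✓  1942: Mon (+1)  1943: Tue (+1)  1944: Thu (+2)
  1945: Fri (+1)  1946: Sat (+1)  1947: Sun (+1) ✓  1948: Tue (+2)  1949: Wed (+1)
  1950: Thu (+1)  1951: Fri (+1)  1952: Sun (+2) ✓  1953: Mon (+1)
Sunday years: 1873, 1879, 1884, 1890, 1902, 1913, 1919, 1924, 1930, 1941, 1947, 1952 — 12 in total.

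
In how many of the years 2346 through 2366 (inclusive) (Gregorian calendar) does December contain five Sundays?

8

December has 31 days; it has five Sundays when Sunday falls among the first (month-length − 28) days — i.e. when December 1 is one of Sunday/Saturday/Friday.
December 1 by year: 2346:Sun✓ 2347:Mon 2348:Wed 2349:Thu 2350:Fri✓ 2351:Sat✓ 2352:Mon 2353:Tue 2354:Wed 2355:Thu 2356:Sat✓ 2357:Sun✓ 2358:Mon 2359:Tue 2360:Thu 2361:Fri✓ 2362:Sat✓ 2363:Sun✓ 2364:Tue 2365:Wed 2366:Thu
Years with five Sundays: 2346, 2350, 2351, 2356, 2357, 2361, 2362, 2363 → 8.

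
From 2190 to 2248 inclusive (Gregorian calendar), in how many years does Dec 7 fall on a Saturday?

Track Dec 7's weekday year by year (advancing +1, or +2 across a Feb 29):
  2190: Tue  2191: Wed (+1)  2192: Fri (+2)  2193: Sat (+1) ✓  2194: Sun (+1)
  2195: Mon (+1)  2196: Wed (+2)  2197: Thu (+1)  2198: Fri (+1)  2199: Sat (+1) ✓
  2200: Sun (+1)  2201: Mon (+1)  2202: Tue (+1)  2203: Wed (+1)  … (31 more years) …
  2235: Mon (+1)  2236: Wed (+2)  2237: Thu (+1)  2238: Fri (+1)  2239: Sat (+1) ✓
  2240: Mon (+2)  2241: Tue (+1)  2242: Wed (+1)  2243: Thu (+1)  2244: Sat (+2) ✓
  2245: Sun (+1)  2246: Mon (+1)  2247: Tue (+1)  2248: Thu (+2)
Saturday years: 2193, 2199, 2205, 2211, 2216, 2222, 2233, 2239, 2244 — 9 in total.

9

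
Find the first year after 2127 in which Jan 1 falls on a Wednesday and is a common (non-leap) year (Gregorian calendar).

Jan 1 advances by 2 weekdays after a leap year and by 1 after a common year.
2127: Jan 1 is Wednesday.
2128: Thursday (leap)
2129: Saturday
2130: Sunday
2131: Monday
2132: Tuesday (leap)
2133: Thursday
2134: Friday
2135: Saturday
2136: Sunday (leap)
2137: Tuesday
2138: Wednesday
2138 begins on a Wednesday and is a common year.

2138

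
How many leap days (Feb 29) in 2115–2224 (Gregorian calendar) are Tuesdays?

4

Leap years in 2115–2224: 27 of them.
Feb 29 weekday advances by 5 (mod 7) from one leap year to the next four years later (or differs when a century non-leap intervenes).
Leap-day weekdays: 2116:Sat 2120:Thu 2124:Tue✓ 2128:Sun 2132:Fri 2136:Wed 2140:Mon 2144:Sat 2148:Thu 2152:Tue✓ 2156:Sun 2160:Fri 2164:Wed 2168:Mon 2172:Sat 2176:Thu 2180:Tue✓ 2184:Sun 2188:Fri 2192:Wed 2196:Mon 2204:Wed 2208:Mon 2212:Sat 2216:Thu 2220:Tue✓ 2224:Sun
Tuesday: 2124, 2152, 2180, 2220 → 4.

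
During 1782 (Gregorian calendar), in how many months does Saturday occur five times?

A month of length L has five Saturdays iff its first Saturday is on day ≤ L−28 (so day 1–3 in a 31-day month, 1–2 in a 30-day month, day 1 in a leap February).
Checking each month of 1782: Jan starts Tue (31d); Feb starts Fri (28d); Mar starts Fri (31d) ✓; Apr starts Mon (30d); May starts Wed (31d); Jun starts Sat (30d) ✓; Jul starts Mon (31d); Aug starts Thu (31d) ✓; Sep starts Sun (30d); Oct starts Tue (31d); Nov starts Fri (30d) ✓; Dec starts Sun (31d).
Five-Saturday months: March, June, August, November → 4.

4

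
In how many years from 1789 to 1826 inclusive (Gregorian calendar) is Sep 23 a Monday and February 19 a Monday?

Check each year's weekday for Sep 23 and February 19:
  1789: Wed/Thu  1790: Thu/Fri  1791: Fri/Sat  1792: Sun/Sun  1793: Mon/Tue  1794: Tue/Wed  1795: Wed/Thu  1796: Fri/Fri  1797: Sat/Sun  1798: Sun/Mon  1799: Mon/Tue  1800: Tue/Wed  1801: Wed/Thu  1802: Thu/Fri  …(10 more)…  1813: Thu/Fri  1814: Fri/Sat  1815: Sat/Sun  1816: Mon/Mon ✓  1817: Tue/Wed  1818: Wed/Thu  1819: Thu/Fri  1820: Sat/Sat  1821: Sun/Mon  1822: Mon/Tue  1823: Tue/Wed  1824: Thu/Thu  1825: Fri/Sat  1826: Sat/Sun
Both conditions hold in: 1816 — 1.

1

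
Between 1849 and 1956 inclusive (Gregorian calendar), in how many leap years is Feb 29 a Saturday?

Leap years in 1849–1956: 26 of them.
Feb 29 weekday advances by 5 (mod 7) from one leap year to the next four years later (or differs when a century non-leap intervenes).
Leap-day weekdays: 1852:Sun 1856:Fri 1860:Wed 1864:Mon 1868:Sat✓ 1872:Thu 1876:Tue 1880:Sun 1884:Fri 1888:Wed 1892:Mon 1896:Sat✓ 1904:Mon 1908:Sat✓ 1912:Thu 1916:Tue 1920:Sun 1924:Fri 1928:Wed 1932:Mon 1936:Sat✓ 1940:Thu 1944:Tue 1948:Sun 1952:Fri 1956:Wed
Saturday: 1868, 1896, 1908, 1936 → 4.

4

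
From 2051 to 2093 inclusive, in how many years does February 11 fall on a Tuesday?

6

Track February 11's weekday year by year (advancing +1, or +2 across a Feb 29):
  2051: Sat  2052: Sun (+1)  2053: Tue (+2) ✓  2054: Wed (+1)  2055: Thu (+1)
  2056: Fri (+1)  2057: Sun (+2)  2058: Mon (+1)  2059: Tue (+1) ✓  2060: Wed (+1)
  2061: Fri (+2)  2062: Sat (+1)  2063: Sun (+1)  2064: Mon (+1)  … (15 more years) …
  2080: Sun (+1)  2081: Tue (+2) ✓  2082: Wed (+1)  2083: Thu (+1)  2084: Fri (+1)
  2085: Sun (+2)  2086: Mon (+1)  2087: Tue (+1) ✓  2088: Wed (+1)  2089: Fri (+2)
  2090: Sat (+1)  2091: Sun (+1)  2092: Mon (+1)  2093: Wed (+2)
Tuesday years: 2053, 2059, 2070, 2076, 2081, 2087 — 6 in total.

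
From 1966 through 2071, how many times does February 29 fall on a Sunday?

Leap years in 1966–2071: 26 of them.
Feb 29 weekday advances by 5 (mod 7) from one leap year to the next four years later (or differs when a century non-leap intervenes).
Leap-day weekdays: 1968:Thu 1972:Tue 1976:Sun✓ 1980:Fri 1984:Wed 1988:Mon 1992:Sat 1996:Thu 2000:Tue 2004:Sun✓ 2008:Fri 2012:Wed 2016:Mon 2020:Sat 2024:Thu 2028:Tue 2032:Sun✓ 2036:Fri 2040:Wed 2044:Mon 2048:Sat 2052:Thu 2056:Tue 2060:Sun✓ 2064:Fri 2068:Wed
Sunday: 1976, 2004, 2032, 2060 → 4.

4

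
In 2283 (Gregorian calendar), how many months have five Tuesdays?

A month of length L has five Tuesdays iff its first Tuesday is on day ≤ L−28 (so day 1–3 in a 31-day month, 1–2 in a 30-day month, day 1 in a leap February).
Checking each month of 2283: Jan starts Mon (31d) ✓; Feb starts Thu (28d); Mar starts Thu (31d); Apr starts Sun (30d); May starts Tue (31d) ✓; Jun starts Fri (30d); Jul starts Sun (31d) ✓; Aug starts Wed (31d); Sep starts Sat (30d); Oct starts Mon (31d) ✓; Nov starts Thu (30d); Dec starts Sat (31d).
Five-Tuesday months: January, May, July, October → 4.

4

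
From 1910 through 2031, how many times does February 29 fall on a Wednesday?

4

Leap years in 1910–2031: 30 of them.
Feb 29 weekday advances by 5 (mod 7) from one leap year to the next four years later (or differs when a century non-leap intervenes).
Leap-day weekdays: 1912:Thu 1916:Tue 1920:Sun 1924:Fri 1928:Wed✓ 1932:Mon 1936:Sat 1940:Thu 1944:Tue 1948:Sun 1952:Fri 1956:Wed✓ 1960:Mon …(4 more)… 1980:Fri 1984:Wed✓ 1988:Mon 1992:Sat 1996:Thu 2000:Tue 2004:Sun 2008:Fri 2012:Wed✓ 2016:Mon 2020:Sat 2024:Thu 2028:Tue
Wednesday: 1928, 1956, 1984, 2012 → 4.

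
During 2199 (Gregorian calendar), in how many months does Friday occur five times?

A month of length L has five Fridays iff its first Friday is on day ≤ L−28 (so day 1–3 in a 31-day month, 1–2 in a 30-day month, day 1 in a leap February).
Checking each month of 2199: Jan starts Tue (31d); Feb starts Fri (28d); Mar starts Fri (31d) ✓; Apr starts Mon (30d); May starts Wed (31d) ✓; Jun starts Sat (30d); Jul starts Mon (31d); Aug starts Thu (31d) ✓; Sep starts Sun (30d); Oct starts Tue (31d); Nov starts Fri (30d) ✓; Dec starts Sun (31d).
Five-Friday months: March, May, August, November → 4.

4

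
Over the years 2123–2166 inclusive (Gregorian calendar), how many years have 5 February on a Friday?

Track 5 February's weekday year by year (advancing +1, or +2 across a Feb 29):
  2123: Fri ✓  2124: Sat (+1)  2125: Mon (+2)  2126: Tue (+1)  2127: Wed (+1)
  2128: Thu (+1)  2129: Sat (+2)  2130: Sun (+1)  2131: Mon (+1)  2132: Tue (+1)
  2133: Thu (+2)  2134: Fri (+1) ✓  2135: Sat (+1)  2136: Sun (+1)  … (16 more years) …
  2153: Mon (+2)  2154: Tue (+1)  2155: Wed (+1)  2156: Thu (+1)  2157: Sat (+2)
  2158: Sun (+1)  2159: Mon (+1)  2160: Tue (+1)  2161: Thu (+2)  2162: Fri (+1) ✓
  2163: Sat (+1)  2164: Sun (+1)  2165: Tue (+2)  2166: Wed (+1)
Friday years: 2123, 2134, 2140, 2145, 2151, 2162 — 6 in total.

6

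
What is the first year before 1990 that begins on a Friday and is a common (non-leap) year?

1982

Jan 1 advances by 2 weekdays after a leap year and by 1 after a common year.
1990: Jan 1 is Monday.
1989: Sunday
1988: Friday (leap)
1987: Thursday
1986: Wednesday
1985: Tuesday
1984: Sunday (leap)
1983: Saturday
1982: Friday
1982 begins on a Friday and is a common year.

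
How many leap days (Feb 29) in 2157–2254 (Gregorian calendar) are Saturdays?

3

Leap years in 2157–2254: 23 of them.
Feb 29 weekday advances by 5 (mod 7) from one leap year to the next four years later (or differs when a century non-leap intervenes).
Leap-day weekdays: 2160:Fri 2164:Wed 2168:Mon 2172:Sat✓ 2176:Thu 2180:Tue 2184:Sun 2188:Fri 2192:Wed 2196:Mon 2204:Wed 2208:Mon 2212:Sat✓ 2216:Thu 2220:Tue 2224:Sun 2228:Fri 2232:Wed 2236:Mon 2240:Sat✓ 2244:Thu 2248:Tue 2252:Sun
Saturday: 2172, 2212, 2240 → 3.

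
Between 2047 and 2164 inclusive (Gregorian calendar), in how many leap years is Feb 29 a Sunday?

Leap years in 2047–2164: 29 of them.
Feb 29 weekday advances by 5 (mod 7) from one leap year to the next four years later (or differs when a century non-leap intervenes).
Leap-day weekdays: 2048:Sat 2052:Thu 2056:Tue 2060:Sun✓ 2064:Fri 2068:Wed 2072:Mon 2076:Sat 2080:Thu 2084:Tue 2088:Sun✓ 2092:Fri 2096:Wed …(3 more)… 2116:Sat 2120:Thu 2124:Tue 2128:Sun✓ 2132:Fri 2136:Wed 2140:Mon 2144:Sat 2148:Thu 2152:Tue 2156:Sun✓ 2160:Fri 2164:Wed
Sunday: 2060, 2088, 2128, 2156 → 4.

4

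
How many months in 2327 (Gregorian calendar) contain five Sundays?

A month of length L has five Sundays iff its first Sunday is on day ≤ L−28 (so day 1–3 in a 31-day month, 1–2 in a 30-day month, day 1 in a leap February).
Checking each month of 2327: Jan starts Sat (31d) ✓; Feb starts Tue (28d); Mar starts Tue (31d); Apr starts Fri (30d); May starts Sun (31d) ✓; Jun starts Wed (30d); Jul starts Fri (31d) ✓; Aug starts Mon (31d); Sep starts Thu (30d); Oct starts Sat (31d) ✓; Nov starts Tue (30d); Dec starts Thu (31d).
Five-Sunday months: January, May, July, October → 4.

4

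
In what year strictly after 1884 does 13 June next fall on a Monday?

1887

From one year to the next, a fixed date's weekday advances by 1, or by 2 when a Feb 29 lies between the two dates.
1884: June 13 is Friday.
1885: Saturday (+1)
1886: Sunday (+1)
1887: Monday (+1)
13 June falls on a Monday in 1887.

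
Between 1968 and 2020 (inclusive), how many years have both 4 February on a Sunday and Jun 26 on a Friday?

Check each year's weekday for 4 February and Jun 26:
  1968: Sun/Wed  1969: Tue/Thu  1970: Wed/Fri  1971: Thu/Sat  1972: Fri/Mon  1973: Sun/Tue  1974: Mon/Wed  1975: Tue/Thu  1976: Wed/Sat  1977: Fri/Sun  1978: Sat/Mon  1979: Sun/Tue  1980: Mon/Thu  1981: Wed/Fri  …(25 more)…  2007: Sun/Tue  2008: Mon/Thu  2009: Wed/Fri  2010: Thu/Sat  2011: Fri/Sun  2012: Sat/Tue  2013: Mon/Wed  2014: Tue/Thu  2015: Wed/Fri  2016: Thu/Sun  2017: Sat/Mon  2018: Sun/Tue  2019: Mon/Wed  2020: Tue/Fri
Both conditions hold in: no year — 0.

0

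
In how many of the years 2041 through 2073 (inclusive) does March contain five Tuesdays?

March has 31 days; it has five Tuesdays when Tuesday falls among the first (month-length − 28) days — i.e. when March 1 is one of Tuesday/Monday/Sunday.
March 1 by year: 2041:Fri 2042:Sat 2043:Sun✓ 2044:Tue✓ 2045:Wed 2046:Thu 2047:Fri 2048:Sun✓ 2049:Mon✓ 2050:Tue✓ 2051:Wed 2052:Fri 2053:Sat 2054:Sun✓ 2055:Mon✓ …(3 more)… 2059:Sat 2060:Mon✓ 2061:Tue✓ 2062:Wed 2063:Thu 2064:Sat 2065:Sun✓ 2066:Mon✓ 2067:Tue✓ 2068:Thu 2069:Fri 2070:Sat 2071:Sun✓ 2072:Tue✓ 2073:Wed
Years with five Tuesdays: 2043, 2044, 2048, 2049, 2050, 2054, 2055, 2060, 2061, 2065, 2066, 2067, 2071, 2072 → 14.

14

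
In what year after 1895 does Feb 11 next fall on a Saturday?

From one year to the next, a fixed date's weekday advances by 1, or by 2 when a Feb 29 lies between the two dates.
1895: February 11 is Monday.
1896: Tuesday (+1)
1897: Thursday (+2)
1898: Friday (+1)
1899: Saturday (+1)
Feb 11 falls on a Saturday in 1899.

1899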